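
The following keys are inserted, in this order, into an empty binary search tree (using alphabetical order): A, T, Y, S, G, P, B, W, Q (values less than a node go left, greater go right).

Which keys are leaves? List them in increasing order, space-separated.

Insert A: tree is empty, so A becomes the root.
Insert T: T > A → go right. Place as right child of A.
Insert Y: Y > A → go right; Y > T → go right. Place as right child of T.
Insert S: S > A → go right; S < T → go left. Place as left child of T.
Insert G: G > A → go right; G < T → go left; G < S → go left. Place as left child of S.
Insert P: P > A → go right; P < T → go left; P < S → go left; P > G → go right. Place as right child of G.
Insert B: B > A → go right; B < T → go left; B < S → go left; B < G → go left. Place as left child of G.
Insert W: W > A → go right; W > T → go right; W < Y → go left. Place as left child of Y.
Insert Q: Q > A → go right; Q < T → go left; Q < S → go left; Q > G → go right; Q > P → go right. Place as right child of P.

B Q W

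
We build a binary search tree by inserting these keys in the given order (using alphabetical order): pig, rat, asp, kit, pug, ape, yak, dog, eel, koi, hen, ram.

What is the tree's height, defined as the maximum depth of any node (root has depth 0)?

pig: root
rat: right child of pig (depth 1)
asp: left child of pig (depth 1)
kit: right child of asp (depth 2)
pug: left child of rat (depth 2)
ape: left child of asp (depth 2)
yak: right child of rat (depth 2)
dog: left child of kit (depth 3)
eel: right child of dog (depth 4)
koi: right child of kit (depth 3)
hen: right child of eel (depth 5)
ram: right child of pug (depth 3)

The deepest node is hen at depth 5.

5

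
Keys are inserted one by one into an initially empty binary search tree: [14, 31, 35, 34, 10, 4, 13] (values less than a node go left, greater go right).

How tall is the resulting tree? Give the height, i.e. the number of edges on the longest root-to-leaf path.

14: root
31: right child of 14 (depth 1)
35: right child of 31 (depth 2)
34: left child of 35 (depth 3)
10: left child of 14 (depth 1)
4: left child of 10 (depth 2)
13: right child of 10 (depth 2)

The deepest node is 34 at depth 3.

3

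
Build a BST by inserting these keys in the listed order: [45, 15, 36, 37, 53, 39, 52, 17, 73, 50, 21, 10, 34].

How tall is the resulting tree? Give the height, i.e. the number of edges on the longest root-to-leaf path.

5

45: root
15: left child of 45 (depth 1)
36: right child of 15 (depth 2)
37: right child of 36 (depth 3)
53: right child of 45 (depth 1)
39: right child of 37 (depth 4)
52: left child of 53 (depth 2)
17: left child of 36 (depth 3)
73: right child of 53 (depth 2)
50: left child of 52 (depth 3)
21: right child of 17 (depth 4)
10: left child of 15 (depth 2)
34: right child of 21 (depth 5)

The deepest node is 34 at depth 5.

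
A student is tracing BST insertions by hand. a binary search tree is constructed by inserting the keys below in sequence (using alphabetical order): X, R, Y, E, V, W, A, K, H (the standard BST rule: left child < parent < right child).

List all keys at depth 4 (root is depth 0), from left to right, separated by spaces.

X: root
R: left child of X (depth 1)
Y: right child of X (depth 1)
E: left child of R (depth 2)
V: right child of R (depth 2)
W: right child of V (depth 3)
A: left child of E (depth 3)
K: right child of E (depth 3)
H: left child of K (depth 4)

H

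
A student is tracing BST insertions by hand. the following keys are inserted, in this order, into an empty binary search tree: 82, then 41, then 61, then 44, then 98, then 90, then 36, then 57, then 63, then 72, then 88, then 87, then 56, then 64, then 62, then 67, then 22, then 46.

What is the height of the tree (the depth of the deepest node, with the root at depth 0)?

6

Insert 82: tree is empty, so 82 becomes the root.
Insert 41: 41 < 82 → go left. Place as left child of 82.
Insert 61: 61 < 82 → go left; 61 > 41 → go right. Place as right child of 41.
Insert 44: 44 < 82 → go left; 44 > 41 → go right; 44 < 61 → go left. Place as left child of 61.
Insert 98: 98 > 82 → go right. Place as right child of 82.
Insert 90: 90 > 82 → go right; 90 < 98 → go left. Place as left child of 98.
Insert 36: 36 < 82 → go left; 36 < 41 → go left. Place as left child of 41.
Insert 57: 57 < 82 → go left; 57 > 41 → go right; 57 < 61 → go left; 57 > 44 → go right. Place as right child of 44.
Insert 63: 63 < 82 → go left; 63 > 41 → go right; 63 > 61 → go right. Place as right child of 61.
Insert 72: 72 < 82 → go left; 72 > 41 → go right; 72 > 61 → go right; 72 > 63 → go right. Place as right child of 63.
Insert 88: 88 > 82 → go right; 88 < 98 → go left; 88 < 90 → go left. Place as left child of 90.
Insert 87: 87 > 82 → go right; 87 < 98 → go left; 87 < 90 → go left; 87 < 88 → go left. Place as left child of 88.
Insert 56: 56 < 82 → go left; 56 > 41 → go right; 56 < 61 → go left; 56 > 44 → go right; 56 < 57 → go left. Place as left child of 57.
Insert 64: 64 < 82 → go left; 64 > 41 → go right; 64 > 61 → go right; 64 > 63 → go right; 64 < 72 → go left. Place as left child of 72.
Insert 62: 62 < 82 → go left; 62 > 41 → go right; 62 > 61 → go right; 62 < 63 → go left. Place as left child of 63.
Insert 67: 67 < 82 → go left; 67 > 41 → go right; 67 > 61 → go right; 67 > 63 → go right; 67 < 72 → go left; 67 > 64 → go right. Place as right child of 64.
Insert 22: 22 < 82 → go left; 22 < 41 → go left; 22 < 36 → go left. Place as left child of 36.
Insert 46: 46 < 82 → go left; 46 > 41 → go right; 46 < 61 → go left; 46 > 44 → go right; 46 < 57 → go left; 46 < 56 → go left. Place as left child of 56.

The deepest node is 67 at depth 6.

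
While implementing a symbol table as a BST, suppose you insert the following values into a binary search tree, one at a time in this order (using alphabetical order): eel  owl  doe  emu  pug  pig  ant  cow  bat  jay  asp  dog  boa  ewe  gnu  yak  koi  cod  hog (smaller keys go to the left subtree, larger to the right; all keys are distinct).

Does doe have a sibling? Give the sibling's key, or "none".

owl

Insert eel: tree is empty, so eel becomes the root.
Insert owl: owl > eel → go right. Place as right child of eel.
Insert doe: doe < eel → go left. Place as left child of eel.
Insert emu: emu > eel → go right; emu < owl → go left. Place as left child of owl.
Insert pug: pug > eel → go right; pug > owl → go right. Place as right child of owl.
Insert pig: pig > eel → go right; pig > owl → go right; pig < pug → go left. Place as left child of pug.
Insert ant: ant < eel → go left; ant < doe → go left. Place as left child of doe.
Insert cow: cow < eel → go left; cow < doe → go left; cow > ant → go right. Place as right child of ant.
Insert bat: bat < eel → go left; bat < doe → go left; bat > ant → go right; bat < cow → go left. Place as left child of cow.
Insert jay: jay > eel → go right; jay < owl → go left; jay > emu → go right. Place as right child of emu.
Insert asp: asp < eel → go left; asp < doe → go left; asp > ant → go right; asp < cow → go left; asp < bat → go left. Place as left child of bat.
Insert dog: dog < eel → go left; dog > doe → go right. Place as right child of doe.
Insert boa: boa < eel → go left; boa < doe → go left; boa > ant → go right; boa < cow → go left; boa > bat → go right. Place as right child of bat.
Insert ewe: ewe > eel → go right; ewe < owl → go left; ewe > emu → go right; ewe < jay → go left. Place as left child of jay.
Insert gnu: gnu > eel → go right; gnu < owl → go left; gnu > emu → go right; gnu < jay → go left; gnu > ewe → go right. Place as right child of ewe.
Insert yak: yak > eel → go right; yak > owl → go right; yak > pug → go right. Place as right child of pug.
Insert koi: koi > eel → go right; koi < owl → go left; koi > emu → go right; koi > jay → go right. Place as right child of jay.
Insert cod: cod < eel → go left; cod < doe → go left; cod > ant → go right; cod < cow → go left; cod > bat → go right; cod > boa → go right. Place as right child of boa.
Insert hog: hog > eel → go right; hog < owl → go left; hog > emu → go right; hog < jay → go left; hog > ewe → go right; hog > gnu → go right. Place as right child of gnu.

doe's parent is eel; the other child of eel is owl.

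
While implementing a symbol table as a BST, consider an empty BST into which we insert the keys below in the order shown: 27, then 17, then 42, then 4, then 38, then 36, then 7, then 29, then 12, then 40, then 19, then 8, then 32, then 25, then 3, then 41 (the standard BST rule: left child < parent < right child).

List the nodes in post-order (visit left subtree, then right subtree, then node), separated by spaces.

27: root
17: left child of 27 (depth 1)
42: right child of 27 (depth 1)
4: left child of 17 (depth 2)
38: left child of 42 (depth 2)
36: left child of 38 (depth 3)
7: right child of 4 (depth 3)
29: left child of 36 (depth 4)
12: right child of 7 (depth 4)
40: right child of 38 (depth 3)
19: right child of 17 (depth 2)
8: left child of 12 (depth 5)
32: right child of 29 (depth 5)
25: right child of 19 (depth 3)
3: left child of 4 (depth 3)
41: right child of 40 (depth 4)

3 8 12 7 4 25 19 17 32 29 36 41 40 38 42 27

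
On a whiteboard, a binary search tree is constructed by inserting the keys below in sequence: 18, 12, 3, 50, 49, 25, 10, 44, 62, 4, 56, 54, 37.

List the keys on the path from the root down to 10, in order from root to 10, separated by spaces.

Resulting structure (node: left, right):
  18: L=12, R=50
  12: L=3, R=–
  3: L=–, R=10
  50: L=49, R=62
  49: L=25, R=–
  25: L=–, R=44
  10: L=4, R=–
  44: L=37, R=–
  62: L=56, R=–
  4: L=–, R=–
  56: L=54, R=–
  54: L=–, R=–
  37: L=–, R=–

18 12 3 10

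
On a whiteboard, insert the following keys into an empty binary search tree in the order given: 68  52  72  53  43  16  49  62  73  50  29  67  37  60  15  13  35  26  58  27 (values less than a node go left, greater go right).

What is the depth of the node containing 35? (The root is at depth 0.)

6

Insert 68: tree is empty, so 68 becomes the root.
Insert 52: 52 < 68 → go left. Place as left child of 68.
Insert 72: 72 > 68 → go right. Place as right child of 68.
Insert 53: 53 < 68 → go left; 53 > 52 → go right. Place as right child of 52.
Insert 43: 43 < 68 → go left; 43 < 52 → go left. Place as left child of 52.
Insert 16: 16 < 68 → go left; 16 < 52 → go left; 16 < 43 → go left. Place as left child of 43.
Insert 49: 49 < 68 → go left; 49 < 52 → go left; 49 > 43 → go right. Place as right child of 43.
Insert 62: 62 < 68 → go left; 62 > 52 → go right; 62 > 53 → go right. Place as right child of 53.
Insert 73: 73 > 68 → go right; 73 > 72 → go right. Place as right child of 72.
Insert 50: 50 < 68 → go left; 50 < 52 → go left; 50 > 43 → go right; 50 > 49 → go right. Place as right child of 49.
Insert 29: 29 < 68 → go left; 29 < 52 → go left; 29 < 43 → go left; 29 > 16 → go right. Place as right child of 16.
Insert 67: 67 < 68 → go left; 67 > 52 → go right; 67 > 53 → go right; 67 > 62 → go right. Place as right child of 62.
Insert 37: 37 < 68 → go left; 37 < 52 → go left; 37 < 43 → go left; 37 > 16 → go right; 37 > 29 → go right. Place as right child of 29.
Insert 60: 60 < 68 → go left; 60 > 52 → go right; 60 > 53 → go right; 60 < 62 → go left. Place as left child of 62.
Insert 15: 15 < 68 → go left; 15 < 52 → go left; 15 < 43 → go left; 15 < 16 → go left. Place as left child of 16.
Insert 13: 13 < 68 → go left; 13 < 52 → go left; 13 < 43 → go left; 13 < 16 → go left; 13 < 15 → go left. Place as left child of 15.
Insert 35: 35 < 68 → go left; 35 < 52 → go left; 35 < 43 → go left; 35 > 16 → go right; 35 > 29 → go right; 35 < 37 → go left. Place as left child of 37.
Insert 26: 26 < 68 → go left; 26 < 52 → go left; 26 < 43 → go left; 26 > 16 → go right; 26 < 29 → go left. Place as left child of 29.
Insert 58: 58 < 68 → go left; 58 > 52 → go right; 58 > 53 → go right; 58 < 62 → go left; 58 < 60 → go left. Place as left child of 60.
Insert 27: 27 < 68 → go left; 27 < 52 → go left; 27 < 43 → go left; 27 > 16 → go right; 27 < 29 → go left; 27 > 26 → go right. Place as right child of 26.

Path to 35: 68 → 52 → 43 → 16 → 29 → 37 → 35, which is 6 edges.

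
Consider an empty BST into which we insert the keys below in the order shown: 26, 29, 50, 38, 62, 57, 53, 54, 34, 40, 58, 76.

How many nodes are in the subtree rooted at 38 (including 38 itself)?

26: root
29: right child of 26 (depth 1)
50: right child of 29 (depth 2)
38: left child of 50 (depth 3)
62: right child of 50 (depth 3)
57: left child of 62 (depth 4)
53: left child of 57 (depth 5)
54: right child of 53 (depth 6)
34: left child of 38 (depth 4)
40: right child of 38 (depth 4)
58: right child of 57 (depth 5)
76: right child of 62 (depth 4)

Subtree rooted at 38 contains: 38, 34, 40 — 3 nodes.

3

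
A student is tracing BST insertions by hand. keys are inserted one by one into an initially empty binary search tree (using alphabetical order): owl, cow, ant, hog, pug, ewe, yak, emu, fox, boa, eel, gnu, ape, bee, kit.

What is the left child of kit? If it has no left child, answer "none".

none

Insert owl: tree is empty, so owl becomes the root.
Insert cow: cow < owl → go left. Place as left child of owl.
Insert ant: ant < owl → go left; ant < cow → go left. Place as left child of cow.
Insert hog: hog < owl → go left; hog > cow → go right. Place as right child of cow.
Insert pug: pug > owl → go right. Place as right child of owl.
Insert ewe: ewe < owl → go left; ewe > cow → go right; ewe < hog → go left. Place as left child of hog.
Insert yak: yak > owl → go right; yak > pug → go right. Place as right child of pug.
Insert emu: emu < owl → go left; emu > cow → go right; emu < hog → go left; emu < ewe → go left. Place as left child of ewe.
Insert fox: fox < owl → go left; fox > cow → go right; fox < hog → go left; fox > ewe → go right. Place as right child of ewe.
Insert boa: boa < owl → go left; boa < cow → go left; boa > ant → go right. Place as right child of ant.
Insert eel: eel < owl → go left; eel > cow → go right; eel < hog → go left; eel < ewe → go left; eel < emu → go left. Place as left child of emu.
Insert gnu: gnu < owl → go left; gnu > cow → go right; gnu < hog → go left; gnu > ewe → go right; gnu > fox → go right. Place as right child of fox.
Insert ape: ape < owl → go left; ape < cow → go left; ape > ant → go right; ape < boa → go left. Place as left child of boa.
Insert bee: bee < owl → go left; bee < cow → go left; bee > ant → go right; bee < boa → go left; bee > ape → go right. Place as right child of ape.
Insert kit: kit < owl → go left; kit > cow → go right; kit > hog → go right. Place as right child of hog.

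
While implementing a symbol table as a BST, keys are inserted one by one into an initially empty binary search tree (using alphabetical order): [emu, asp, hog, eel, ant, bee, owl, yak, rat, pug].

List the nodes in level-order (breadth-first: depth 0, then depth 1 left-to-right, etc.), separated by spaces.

emu: root
asp: left child of emu (depth 1)
hog: right child of emu (depth 1)
eel: right child of asp (depth 2)
ant: left child of asp (depth 2)
bee: left child of eel (depth 3)
owl: right child of hog (depth 2)
yak: right child of owl (depth 3)
rat: left child of yak (depth 4)
pug: left child of rat (depth 5)

emu asp hog ant eel owl bee yak rat pug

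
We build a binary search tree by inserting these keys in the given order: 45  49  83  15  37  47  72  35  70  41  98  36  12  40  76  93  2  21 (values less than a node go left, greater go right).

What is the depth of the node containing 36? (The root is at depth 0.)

4

Insert 45: tree is empty, so 45 becomes the root.
Insert 49: 49 > 45 → go right. Place as right child of 45.
Insert 83: 83 > 45 → go right; 83 > 49 → go right. Place as right child of 49.
Insert 15: 15 < 45 → go left. Place as left child of 45.
Insert 37: 37 < 45 → go left; 37 > 15 → go right. Place as right child of 15.
Insert 47: 47 > 45 → go right; 47 < 49 → go left. Place as left child of 49.
Insert 72: 72 > 45 → go right; 72 > 49 → go right; 72 < 83 → go left. Place as left child of 83.
Insert 35: 35 < 45 → go left; 35 > 15 → go right; 35 < 37 → go left. Place as left child of 37.
Insert 70: 70 > 45 → go right; 70 > 49 → go right; 70 < 83 → go left; 70 < 72 → go left. Place as left child of 72.
Insert 41: 41 < 45 → go left; 41 > 15 → go right; 41 > 37 → go right. Place as right child of 37.
Insert 98: 98 > 45 → go right; 98 > 49 → go right; 98 > 83 → go right. Place as right child of 83.
Insert 36: 36 < 45 → go left; 36 > 15 → go right; 36 < 37 → go left; 36 > 35 → go right. Place as right child of 35.
Insert 12: 12 < 45 → go left; 12 < 15 → go left. Place as left child of 15.
Insert 40: 40 < 45 → go left; 40 > 15 → go right; 40 > 37 → go right; 40 < 41 → go left. Place as left child of 41.
Insert 76: 76 > 45 → go right; 76 > 49 → go right; 76 < 83 → go left; 76 > 72 → go right. Place as right child of 72.
Insert 93: 93 > 45 → go right; 93 > 49 → go right; 93 > 83 → go right; 93 < 98 → go left. Place as left child of 98.
Insert 2: 2 < 45 → go left; 2 < 15 → go left; 2 < 12 → go left. Place as left child of 12.
Insert 21: 21 < 45 → go left; 21 > 15 → go right; 21 < 37 → go left; 21 < 35 → go left. Place as left child of 35.

Path to 36: 45 → 15 → 37 → 35 → 36, which is 4 edges.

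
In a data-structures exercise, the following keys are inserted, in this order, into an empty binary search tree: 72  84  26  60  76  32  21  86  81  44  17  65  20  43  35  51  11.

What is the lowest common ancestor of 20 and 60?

26

72: root
84: right child of 72 (depth 1)
26: left child of 72 (depth 1)
60: right child of 26 (depth 2)
76: left child of 84 (depth 2)
32: left child of 60 (depth 3)
21: left child of 26 (depth 2)
86: right child of 84 (depth 2)
81: right child of 76 (depth 3)
44: right child of 32 (depth 4)
17: left child of 21 (depth 3)
65: right child of 60 (depth 3)
20: right child of 17 (depth 4)
43: left child of 44 (depth 5)
35: left child of 43 (depth 6)
51: right child of 44 (depth 5)
11: left child of 17 (depth 4)

Path to 20: 72 → 26 → 21 → 17 → 20
Path to 60: 72 → 26 → 60
The paths share a prefix ending at 26, then split left and right.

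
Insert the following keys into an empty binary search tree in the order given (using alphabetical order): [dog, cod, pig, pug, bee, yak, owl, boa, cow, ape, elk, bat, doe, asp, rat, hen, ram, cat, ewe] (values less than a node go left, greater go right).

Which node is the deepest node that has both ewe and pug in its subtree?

dog: root
cod: left child of dog (depth 1)
pig: right child of dog (depth 1)
pug: right child of pig (depth 2)
bee: left child of cod (depth 2)
yak: right child of pug (depth 3)
owl: left child of pig (depth 2)
boa: right child of bee (depth 3)
cow: right child of cod (depth 2)
ape: left child of bee (depth 3)
elk: left child of owl (depth 3)
bat: right child of ape (depth 4)
doe: right child of cow (depth 3)
asp: left child of bat (depth 5)
rat: left child of yak (depth 4)
hen: right child of elk (depth 4)
ram: left child of rat (depth 5)
cat: right child of boa (depth 4)
ewe: left child of hen (depth 5)

Path to ewe: dog → pig → owl → elk → hen → ewe
Path to pug: dog → pig → pug
The paths share a prefix ending at pig, then split left and right.

pig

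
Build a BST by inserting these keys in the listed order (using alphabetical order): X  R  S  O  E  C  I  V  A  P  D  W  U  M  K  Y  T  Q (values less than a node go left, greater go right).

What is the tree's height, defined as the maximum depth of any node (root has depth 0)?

6

Resulting structure (node: left, right):
  X: L=R, R=Y
  R: L=O, R=S
  S: L=–, R=V
  O: L=E, R=P
  E: L=C, R=I
  C: L=A, R=D
  I: L=–, R=M
  V: L=U, R=W
  A: L=–, R=–
  P: L=–, R=Q
  D: L=–, R=–
  W: L=–, R=–
  U: L=T, R=–
  M: L=K, R=–
  K: L=–, R=–
  Y: L=–, R=–
  T: L=–, R=–
  Q: L=–, R=–

The deepest node is K at depth 6.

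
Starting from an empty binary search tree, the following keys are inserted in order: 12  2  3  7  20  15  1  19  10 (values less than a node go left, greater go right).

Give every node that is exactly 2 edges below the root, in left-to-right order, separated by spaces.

1 3 15

Resulting structure (node: left, right):
  12: L=2, R=20
  2: L=1, R=3
  3: L=–, R=7
  7: L=–, R=10
  20: L=15, R=–
  15: L=–, R=19
  1: L=–, R=–
  19: L=–, R=–
  10: L=–, R=–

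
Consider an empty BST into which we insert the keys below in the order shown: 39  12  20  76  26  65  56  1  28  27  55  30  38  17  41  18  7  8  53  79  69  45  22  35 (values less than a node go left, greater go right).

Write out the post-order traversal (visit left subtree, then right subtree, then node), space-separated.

Resulting structure (node: left, right):
  39: L=12, R=76
  12: L=1, R=20
  20: L=17, R=26
  76: L=65, R=79
  26: L=22, R=28
  65: L=56, R=69
  56: L=55, R=–
  1: L=–, R=7
  28: L=27, R=30
  27: L=–, R=–
  55: L=41, R=–
  30: L=–, R=38
  38: L=35, R=–
  17: L=–, R=18
  41: L=–, R=53
  18: L=–, R=–
  7: L=–, R=8
  8: L=–, R=–
  53: L=45, R=–
  79: L=–, R=–
  69: L=–, R=–
  45: L=–, R=–
  22: L=–, R=–
  35: L=–, R=–

8 7 1 18 17 22 27 35 38 30 28 26 20 12 45 53 41 55 56 69 65 79 76 39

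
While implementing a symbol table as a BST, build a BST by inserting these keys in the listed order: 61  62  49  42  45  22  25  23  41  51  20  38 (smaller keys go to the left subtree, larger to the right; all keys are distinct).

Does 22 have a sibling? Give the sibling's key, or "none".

Resulting structure (node: left, right):
  61: L=49, R=62
  62: L=–, R=–
  49: L=42, R=51
  42: L=22, R=45
  45: L=–, R=–
  22: L=20, R=25
  25: L=23, R=41
  23: L=–, R=–
  41: L=38, R=–
  51: L=–, R=–
  20: L=–, R=–
  38: L=–, R=–

22's parent is 42; the other child of 42 is 45.

45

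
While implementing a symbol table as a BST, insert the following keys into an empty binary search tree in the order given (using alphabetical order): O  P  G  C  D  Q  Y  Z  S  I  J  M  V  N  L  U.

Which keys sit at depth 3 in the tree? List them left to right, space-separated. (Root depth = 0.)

D J Y

Insert O: tree is empty, so O becomes the root.
Insert P: P > O → go right. Place as right child of O.
Insert G: G < O → go left. Place as left child of O.
Insert C: C < O → go left; C < G → go left. Place as left child of G.
Insert D: D < O → go left; D < G → go left; D > C → go right. Place as right child of C.
Insert Q: Q > O → go right; Q > P → go right. Place as right child of P.
Insert Y: Y > O → go right; Y > P → go right; Y > Q → go right. Place as right child of Q.
Insert Z: Z > O → go right; Z > P → go right; Z > Q → go right; Z > Y → go right. Place as right child of Y.
Insert S: S > O → go right; S > P → go right; S > Q → go right; S < Y → go left. Place as left child of Y.
Insert I: I < O → go left; I > G → go right. Place as right child of G.
Insert J: J < O → go left; J > G → go right; J > I → go right. Place as right child of I.
Insert M: M < O → go left; M > G → go right; M > I → go right; M > J → go right. Place as right child of J.
Insert V: V > O → go right; V > P → go right; V > Q → go right; V < Y → go left; V > S → go right. Place as right child of S.
Insert N: N < O → go left; N > G → go right; N > I → go right; N > J → go right; N > M → go right. Place as right child of M.
Insert L: L < O → go left; L > G → go right; L > I → go right; L > J → go right; L < M → go left. Place as left child of M.
Insert U: U > O → go right; U > P → go right; U > Q → go right; U < Y → go left; U > S → go right; U < V → go left. Place as left child of V.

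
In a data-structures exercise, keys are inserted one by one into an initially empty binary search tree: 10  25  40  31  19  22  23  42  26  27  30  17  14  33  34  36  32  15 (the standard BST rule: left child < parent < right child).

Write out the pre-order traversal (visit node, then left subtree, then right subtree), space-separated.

Insert 10: tree is empty, so 10 becomes the root.
Insert 25: 25 > 10 → go right. Place as right child of 10.
Insert 40: 40 > 10 → go right; 40 > 25 → go right. Place as right child of 25.
Insert 31: 31 > 10 → go right; 31 > 25 → go right; 31 < 40 → go left. Place as left child of 40.
Insert 19: 19 > 10 → go right; 19 < 25 → go left. Place as left child of 25.
Insert 22: 22 > 10 → go right; 22 < 25 → go left; 22 > 19 → go right. Place as right child of 19.
Insert 23: 23 > 10 → go right; 23 < 25 → go left; 23 > 19 → go right; 23 > 22 → go right. Place as right child of 22.
Insert 42: 42 > 10 → go right; 42 > 25 → go right; 42 > 40 → go right. Place as right child of 40.
Insert 26: 26 > 10 → go right; 26 > 25 → go right; 26 < 40 → go left; 26 < 31 → go left. Place as left child of 31.
Insert 27: 27 > 10 → go right; 27 > 25 → go right; 27 < 40 → go left; 27 < 31 → go left; 27 > 26 → go right. Place as right child of 26.
Insert 30: 30 > 10 → go right; 30 > 25 → go right; 30 < 40 → go left; 30 < 31 → go left; 30 > 26 → go right; 30 > 27 → go right. Place as right child of 27.
Insert 17: 17 > 10 → go right; 17 < 25 → go left; 17 < 19 → go left. Place as left child of 19.
Insert 14: 14 > 10 → go right; 14 < 25 → go left; 14 < 19 → go left; 14 < 17 → go left. Place as left child of 17.
Insert 33: 33 > 10 → go right; 33 > 25 → go right; 33 < 40 → go left; 33 > 31 → go right. Place as right child of 31.
Insert 34: 34 > 10 → go right; 34 > 25 → go right; 34 < 40 → go left; 34 > 31 → go right; 34 > 33 → go right. Place as right child of 33.
Insert 36: 36 > 10 → go right; 36 > 25 → go right; 36 < 40 → go left; 36 > 31 → go right; 36 > 33 → go right; 36 > 34 → go right. Place as right child of 34.
Insert 32: 32 > 10 → go right; 32 > 25 → go right; 32 < 40 → go left; 32 > 31 → go right; 32 < 33 → go left. Place as left child of 33.
Insert 15: 15 > 10 → go right; 15 < 25 → go left; 15 < 19 → go left; 15 < 17 → go left; 15 > 14 → go right. Place as right child of 14.

10 25 19 17 14 15 22 23 40 31 26 27 30 33 32 34 36 42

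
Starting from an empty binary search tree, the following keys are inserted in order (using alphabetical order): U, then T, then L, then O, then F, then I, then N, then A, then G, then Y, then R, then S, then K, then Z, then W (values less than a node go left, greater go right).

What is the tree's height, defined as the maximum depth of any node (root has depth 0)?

5

Insert U: tree is empty, so U becomes the root.
Insert T: T < U → go left. Place as left child of U.
Insert L: L < U → go left; L < T → go left. Place as left child of T.
Insert O: O < U → go left; O < T → go left; O > L → go right. Place as right child of L.
Insert F: F < U → go left; F < T → go left; F < L → go left. Place as left child of L.
Insert I: I < U → go left; I < T → go left; I < L → go left; I > F → go right. Place as right child of F.
Insert N: N < U → go left; N < T → go left; N > L → go right; N < O → go left. Place as left child of O.
Insert A: A < U → go left; A < T → go left; A < L → go left; A < F → go left. Place as left child of F.
Insert G: G < U → go left; G < T → go left; G < L → go left; G > F → go right; G < I → go left. Place as left child of I.
Insert Y: Y > U → go right. Place as right child of U.
Insert R: R < U → go left; R < T → go left; R > L → go right; R > O → go right. Place as right child of O.
Insert S: S < U → go left; S < T → go left; S > L → go right; S > O → go right; S > R → go right. Place as right child of R.
Insert K: K < U → go left; K < T → go left; K < L → go left; K > F → go right; K > I → go right. Place as right child of I.
Insert Z: Z > U → go right; Z > Y → go right. Place as right child of Y.
Insert W: W > U → go right; W < Y → go left. Place as left child of Y.

The deepest node is G at depth 5.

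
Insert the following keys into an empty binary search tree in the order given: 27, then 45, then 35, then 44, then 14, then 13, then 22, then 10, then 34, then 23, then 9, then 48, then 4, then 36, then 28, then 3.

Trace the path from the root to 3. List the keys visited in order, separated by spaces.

27 14 13 10 9 4 3

27: root
45: right child of 27 (depth 1)
35: left child of 45 (depth 2)
44: right child of 35 (depth 3)
14: left child of 27 (depth 1)
13: left child of 14 (depth 2)
22: right child of 14 (depth 2)
10: left child of 13 (depth 3)
34: left child of 35 (depth 3)
23: right child of 22 (depth 3)
9: left child of 10 (depth 4)
48: right child of 45 (depth 2)
4: left child of 9 (depth 5)
36: left child of 44 (depth 4)
28: left child of 34 (depth 4)
3: left child of 4 (depth 6)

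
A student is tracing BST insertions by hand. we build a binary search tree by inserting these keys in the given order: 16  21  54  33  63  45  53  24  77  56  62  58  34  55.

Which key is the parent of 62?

16: root
21: right child of 16 (depth 1)
54: right child of 21 (depth 2)
33: left child of 54 (depth 3)
63: right child of 54 (depth 3)
45: right child of 33 (depth 4)
53: right child of 45 (depth 5)
24: left child of 33 (depth 4)
77: right child of 63 (depth 4)
56: left child of 63 (depth 4)
62: right child of 56 (depth 5)
58: left child of 62 (depth 6)
34: left child of 45 (depth 5)
55: left child of 56 (depth 5)

56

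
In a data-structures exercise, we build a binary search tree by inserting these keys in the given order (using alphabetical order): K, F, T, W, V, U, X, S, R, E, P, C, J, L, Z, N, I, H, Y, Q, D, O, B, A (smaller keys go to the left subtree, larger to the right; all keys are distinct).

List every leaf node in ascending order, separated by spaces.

A D H O Q U Y

Resulting structure (node: left, right):
  K: L=F, R=T
  F: L=E, R=J
  T: L=S, R=W
  W: L=V, R=X
  V: L=U, R=–
  U: L=–, R=–
  X: L=–, R=Z
  S: L=R, R=–
  R: L=P, R=–
  E: L=C, R=–
  P: L=L, R=Q
  C: L=B, R=D
  J: L=I, R=–
  L: L=–, R=N
  Z: L=Y, R=–
  N: L=–, R=O
  I: L=H, R=–
  H: L=–, R=–
  Y: L=–, R=–
  Q: L=–, R=–
  D: L=–, R=–
  O: L=–, R=–
  B: L=A, R=–
  A: L=–, R=–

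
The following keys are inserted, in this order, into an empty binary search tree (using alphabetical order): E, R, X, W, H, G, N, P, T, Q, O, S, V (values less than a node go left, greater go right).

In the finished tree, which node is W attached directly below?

Resulting structure (node: left, right):
  E: L=–, R=R
  R: L=H, R=X
  X: L=W, R=–
  W: L=T, R=–
  H: L=G, R=N
  G: L=–, R=–
  N: L=–, R=P
  P: L=O, R=Q
  T: L=S, R=V
  Q: L=–, R=–
  O: L=–, R=–
  S: L=–, R=–
  V: L=–, R=–

X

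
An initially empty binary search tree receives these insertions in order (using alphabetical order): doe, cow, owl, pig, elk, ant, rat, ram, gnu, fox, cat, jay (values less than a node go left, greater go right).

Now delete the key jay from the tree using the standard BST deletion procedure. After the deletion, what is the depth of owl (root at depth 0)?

Resulting structure (node: left, right):
  doe: L=cow, R=owl
  cow: L=ant, R=–
  owl: L=elk, R=pig
  pig: L=–, R=rat
  elk: L=–, R=gnu
  ant: L=–, R=cat
  rat: L=ram, R=–
  ram: L=–, R=–
  gnu: L=fox, R=jay
  fox: L=–, R=–
  cat: L=–, R=–
  jay: L=–, R=–

Delete jay (at most one child — splice it out).
After deletion, path to owl: doe → owl.

1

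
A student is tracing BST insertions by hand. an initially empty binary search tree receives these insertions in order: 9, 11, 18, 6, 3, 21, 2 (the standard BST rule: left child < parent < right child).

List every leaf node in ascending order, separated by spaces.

2 21

Insert 9: tree is empty, so 9 becomes the root.
Insert 11: 11 > 9 → go right. Place as right child of 9.
Insert 18: 18 > 9 → go right; 18 > 11 → go right. Place as right child of 11.
Insert 6: 6 < 9 → go left. Place as left child of 9.
Insert 3: 3 < 9 → go left; 3 < 6 → go left. Place as left child of 6.
Insert 21: 21 > 9 → go right; 21 > 11 → go right; 21 > 18 → go right. Place as right child of 18.
Insert 2: 2 < 9 → go left; 2 < 6 → go left; 2 < 3 → go left. Place as left child of 3.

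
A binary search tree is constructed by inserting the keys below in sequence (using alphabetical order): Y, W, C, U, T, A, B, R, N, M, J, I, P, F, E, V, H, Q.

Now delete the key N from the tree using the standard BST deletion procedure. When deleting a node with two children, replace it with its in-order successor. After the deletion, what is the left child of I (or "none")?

F

Resulting structure (node: left, right):
  Y: L=W, R=–
  W: L=C, R=–
  C: L=A, R=U
  U: L=T, R=V
  T: L=R, R=–
  A: L=–, R=B
  B: L=–, R=–
  R: L=N, R=–
  N: L=M, R=P
  M: L=J, R=–
  J: L=I, R=–
  I: L=F, R=–
  P: L=–, R=Q
  F: L=E, R=H
  E: L=–, R=–
  V: L=–, R=–
  H: L=–, R=–
  Q: L=–, R=–

Delete N (two children — replace with in-order successor).
After deletion, I's left child: F.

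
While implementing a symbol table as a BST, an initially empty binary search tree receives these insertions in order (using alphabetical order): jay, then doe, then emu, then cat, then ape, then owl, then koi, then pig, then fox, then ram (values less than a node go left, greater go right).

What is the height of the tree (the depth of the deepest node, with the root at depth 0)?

3

Insert jay: tree is empty, so jay becomes the root.
Insert doe: doe < jay → go left. Place as left child of jay.
Insert emu: emu < jay → go left; emu > doe → go right. Place as right child of doe.
Insert cat: cat < jay → go left; cat < doe → go left. Place as left child of doe.
Insert ape: ape < jay → go left; ape < doe → go left; ape < cat → go left. Place as left child of cat.
Insert owl: owl > jay → go right. Place as right child of jay.
Insert koi: koi > jay → go right; koi < owl → go left. Place as left child of owl.
Insert pig: pig > jay → go right; pig > owl → go right. Place as right child of owl.
Insert fox: fox < jay → go left; fox > doe → go right; fox > emu → go right. Place as right child of emu.
Insert ram: ram > jay → go right; ram > owl → go right; ram > pig → go right. Place as right child of pig.

The deepest node is ape at depth 3.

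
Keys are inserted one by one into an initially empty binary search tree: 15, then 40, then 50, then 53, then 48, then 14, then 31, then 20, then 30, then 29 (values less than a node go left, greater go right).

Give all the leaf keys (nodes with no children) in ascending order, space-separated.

Insert 15: tree is empty, so 15 becomes the root.
Insert 40: 40 > 15 → go right. Place as right child of 15.
Insert 50: 50 > 15 → go right; 50 > 40 → go right. Place as right child of 40.
Insert 53: 53 > 15 → go right; 53 > 40 → go right; 53 > 50 → go right. Place as right child of 50.
Insert 48: 48 > 15 → go right; 48 > 40 → go right; 48 < 50 → go left. Place as left child of 50.
Insert 14: 14 < 15 → go left. Place as left child of 15.
Insert 31: 31 > 15 → go right; 31 < 40 → go left. Place as left child of 40.
Insert 20: 20 > 15 → go right; 20 < 40 → go left; 20 < 31 → go left. Place as left child of 31.
Insert 30: 30 > 15 → go right; 30 < 40 → go left; 30 < 31 → go left; 30 > 20 → go right. Place as right child of 20.
Insert 29: 29 > 15 → go right; 29 < 40 → go left; 29 < 31 → go left; 29 > 20 → go right; 29 < 30 → go left. Place as left child of 30.

14 29 48 53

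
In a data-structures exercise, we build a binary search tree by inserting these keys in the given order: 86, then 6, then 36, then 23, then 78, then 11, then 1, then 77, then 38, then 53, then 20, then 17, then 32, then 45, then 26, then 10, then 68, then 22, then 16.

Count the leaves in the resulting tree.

86: root
6: left child of 86 (depth 1)
36: right child of 6 (depth 2)
23: left child of 36 (depth 3)
78: right child of 36 (depth 3)
11: left child of 23 (depth 4)
1: left child of 6 (depth 2)
77: left child of 78 (depth 4)
38: left child of 77 (depth 5)
53: right child of 38 (depth 6)
20: right child of 11 (depth 5)
17: left child of 20 (depth 6)
32: right child of 23 (depth 4)
45: left child of 53 (depth 7)
26: left child of 32 (depth 5)
10: left child of 11 (depth 5)
68: right child of 53 (depth 7)
22: right child of 20 (depth 6)
16: left child of 17 (depth 7)

Leaves: 1, 10, 16, 22, 26, 45, 68 — 7 in total.

7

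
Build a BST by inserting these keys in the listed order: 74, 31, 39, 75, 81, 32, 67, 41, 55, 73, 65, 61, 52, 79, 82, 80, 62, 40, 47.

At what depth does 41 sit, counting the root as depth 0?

4

74: root
31: left child of 74 (depth 1)
39: right child of 31 (depth 2)
75: right child of 74 (depth 1)
81: right child of 75 (depth 2)
32: left child of 39 (depth 3)
67: right child of 39 (depth 3)
41: left child of 67 (depth 4)
55: right child of 41 (depth 5)
73: right child of 67 (depth 4)
65: right child of 55 (depth 6)
61: left child of 65 (depth 7)
52: left child of 55 (depth 6)
79: left child of 81 (depth 3)
82: right child of 81 (depth 3)
80: right child of 79 (depth 4)
62: right child of 61 (depth 8)
40: left child of 41 (depth 5)
47: left child of 52 (depth 7)

Path to 41: 74 → 31 → 39 → 67 → 41, which is 4 edges.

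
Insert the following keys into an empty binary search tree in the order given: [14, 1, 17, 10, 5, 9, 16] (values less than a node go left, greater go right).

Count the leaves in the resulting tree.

14: root
1: left child of 14 (depth 1)
17: right child of 14 (depth 1)
10: right child of 1 (depth 2)
5: left child of 10 (depth 3)
9: right child of 5 (depth 4)
16: left child of 17 (depth 2)

Leaves: 9, 16 — 2 in total.

2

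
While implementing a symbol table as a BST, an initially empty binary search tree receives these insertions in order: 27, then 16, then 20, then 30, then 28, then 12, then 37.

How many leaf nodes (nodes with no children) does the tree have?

Insert 27: tree is empty, so 27 becomes the root.
Insert 16: 16 < 27 → go left. Place as left child of 27.
Insert 20: 20 < 27 → go left; 20 > 16 → go right. Place as right child of 16.
Insert 30: 30 > 27 → go right. Place as right child of 27.
Insert 28: 28 > 27 → go right; 28 < 30 → go left. Place as left child of 30.
Insert 12: 12 < 27 → go left; 12 < 16 → go left. Place as left child of 16.
Insert 37: 37 > 27 → go right; 37 > 30 → go right. Place as right child of 30.

Leaves: 12, 20, 28, 37 — 4 in total.

4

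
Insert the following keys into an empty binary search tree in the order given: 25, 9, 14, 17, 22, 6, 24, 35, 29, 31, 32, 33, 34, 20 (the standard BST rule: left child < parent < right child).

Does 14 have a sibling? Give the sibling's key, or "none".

25: root
9: left child of 25 (depth 1)
14: right child of 9 (depth 2)
17: right child of 14 (depth 3)
22: right child of 17 (depth 4)
6: left child of 9 (depth 2)
24: right child of 22 (depth 5)
35: right child of 25 (depth 1)
29: left child of 35 (depth 2)
31: right child of 29 (depth 3)
32: right child of 31 (depth 4)
33: right child of 32 (depth 5)
34: right child of 33 (depth 6)
20: left child of 22 (depth 5)

14's parent is 9; the other child of 9 is 6.

6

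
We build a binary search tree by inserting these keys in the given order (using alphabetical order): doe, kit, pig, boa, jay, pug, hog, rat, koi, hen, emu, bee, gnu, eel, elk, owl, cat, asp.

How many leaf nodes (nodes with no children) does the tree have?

doe: root
kit: right child of doe (depth 1)
pig: right child of kit (depth 2)
boa: left child of doe (depth 1)
jay: left child of kit (depth 2)
pug: right child of pig (depth 3)
hog: left child of jay (depth 3)
rat: right child of pug (depth 4)
koi: left child of pig (depth 3)
hen: left child of hog (depth 4)
emu: left child of hen (depth 5)
bee: left child of boa (depth 2)
gnu: right child of emu (depth 6)
eel: left child of emu (depth 6)
elk: right child of eel (depth 7)
owl: right child of koi (depth 4)
cat: right child of boa (depth 2)
asp: left child of bee (depth 3)

Leaves: asp, cat, elk, gnu, owl, rat — 6 in total.

6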